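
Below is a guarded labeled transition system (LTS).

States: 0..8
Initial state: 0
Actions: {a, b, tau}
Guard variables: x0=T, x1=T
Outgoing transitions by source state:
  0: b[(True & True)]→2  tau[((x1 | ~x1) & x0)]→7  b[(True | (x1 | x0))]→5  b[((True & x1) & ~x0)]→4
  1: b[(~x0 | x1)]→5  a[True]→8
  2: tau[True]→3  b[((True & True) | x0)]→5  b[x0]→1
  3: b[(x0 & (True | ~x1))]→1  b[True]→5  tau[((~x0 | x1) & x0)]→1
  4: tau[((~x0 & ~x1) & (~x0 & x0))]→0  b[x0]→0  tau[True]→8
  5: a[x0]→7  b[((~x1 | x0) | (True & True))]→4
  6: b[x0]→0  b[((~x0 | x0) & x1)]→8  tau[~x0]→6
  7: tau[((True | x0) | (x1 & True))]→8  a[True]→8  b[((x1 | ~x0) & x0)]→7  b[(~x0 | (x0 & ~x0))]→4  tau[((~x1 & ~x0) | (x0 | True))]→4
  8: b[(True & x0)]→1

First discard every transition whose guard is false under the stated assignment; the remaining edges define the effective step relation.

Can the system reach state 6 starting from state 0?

Guard filter leaves 22 enabled edge(s).
depth 0: {0}
depth 1: {2,5,7}  total {0,2,5,7}
depth 2: {1,3,4,8}  total {0,1,2,3,4,5,7,8}
R = {0,1,2,3,4,5,7,8}

Answer: UNREACHABLE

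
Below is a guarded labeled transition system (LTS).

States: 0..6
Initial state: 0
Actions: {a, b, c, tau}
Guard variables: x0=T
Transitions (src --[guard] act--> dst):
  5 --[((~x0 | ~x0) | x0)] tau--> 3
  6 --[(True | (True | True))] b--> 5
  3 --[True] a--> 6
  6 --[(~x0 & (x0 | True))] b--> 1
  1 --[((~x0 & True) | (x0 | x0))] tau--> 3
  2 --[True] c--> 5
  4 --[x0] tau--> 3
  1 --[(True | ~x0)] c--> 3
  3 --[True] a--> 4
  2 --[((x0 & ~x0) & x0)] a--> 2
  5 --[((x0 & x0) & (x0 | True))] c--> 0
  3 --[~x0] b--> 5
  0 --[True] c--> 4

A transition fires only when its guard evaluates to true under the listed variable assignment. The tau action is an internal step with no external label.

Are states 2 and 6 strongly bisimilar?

Answer: NOT BISIMILAR

Working:
Bisimulation quotient by refinement:
  P[0] = {{0,1,2,3,4,5,6}}
  P[1] = {{0,2},{1,5},{3},{4},{6}}
  P[2] = {{0},{1},{2},{3},{4},{5},{6}}
7 equivalence class(es) (converged in 3)
class of 2: {2}; class of 6: {6}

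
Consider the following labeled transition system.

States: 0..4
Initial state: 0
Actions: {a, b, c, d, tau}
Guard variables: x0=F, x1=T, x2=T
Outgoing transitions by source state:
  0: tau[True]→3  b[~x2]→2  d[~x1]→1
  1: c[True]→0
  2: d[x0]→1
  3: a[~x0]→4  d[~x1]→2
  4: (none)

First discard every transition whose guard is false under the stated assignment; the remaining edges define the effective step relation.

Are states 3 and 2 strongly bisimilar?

Answer: NOT BISIMILAR

Working:
Refine partition for ~:
  π0 = {{0,1,2,3,4}}
  π1 = {{0},{1},{2,4},{3}}
Fixed point at round 2; 4 class(es).
3∈{3}, 2∈{2,4}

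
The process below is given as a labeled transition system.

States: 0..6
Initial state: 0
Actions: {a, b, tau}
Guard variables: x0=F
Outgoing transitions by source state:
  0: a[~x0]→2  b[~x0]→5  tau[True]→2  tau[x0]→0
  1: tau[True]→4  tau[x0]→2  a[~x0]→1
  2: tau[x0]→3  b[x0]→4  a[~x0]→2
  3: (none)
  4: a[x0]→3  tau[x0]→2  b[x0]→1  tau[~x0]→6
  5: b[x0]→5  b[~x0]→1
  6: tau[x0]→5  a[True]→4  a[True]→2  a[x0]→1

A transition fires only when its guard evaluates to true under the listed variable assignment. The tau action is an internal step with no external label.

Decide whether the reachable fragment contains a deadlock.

Answer: DEADLOCK-FREE

Trace:
R = {0,1,2,4,5,6}
  0: a→2  b→5  tau→2  [3 exit(s)]
  1: a→1  tau→4  [2 exit(s)]
  2: a→2  [1 exit(s)]
  4: tau→6  [1 exit(s)]
  5: b→1  [1 exit(s)]
  6: a→2  a→4  [2 exit(s)]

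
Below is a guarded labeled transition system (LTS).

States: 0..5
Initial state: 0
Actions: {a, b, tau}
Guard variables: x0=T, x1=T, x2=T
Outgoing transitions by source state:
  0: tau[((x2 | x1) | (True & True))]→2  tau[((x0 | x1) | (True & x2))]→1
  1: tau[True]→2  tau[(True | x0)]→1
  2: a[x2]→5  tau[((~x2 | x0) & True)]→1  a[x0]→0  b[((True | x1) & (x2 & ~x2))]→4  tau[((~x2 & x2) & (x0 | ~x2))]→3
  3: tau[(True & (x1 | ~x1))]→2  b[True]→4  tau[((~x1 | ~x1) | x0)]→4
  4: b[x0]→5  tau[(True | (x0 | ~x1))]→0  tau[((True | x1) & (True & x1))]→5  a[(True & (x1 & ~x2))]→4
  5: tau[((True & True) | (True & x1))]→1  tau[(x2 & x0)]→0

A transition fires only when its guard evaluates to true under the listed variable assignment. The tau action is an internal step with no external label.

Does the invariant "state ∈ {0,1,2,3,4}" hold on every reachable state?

Answer: INVARIANT VIOLATED at state 5

Trace:
Safe = {0,1,2,3,4}
Reachable = {0,1,2,5}
  0: ✓
  1: ✓
  2: ✓
  5: outside
witness against invariant: tau·a → 5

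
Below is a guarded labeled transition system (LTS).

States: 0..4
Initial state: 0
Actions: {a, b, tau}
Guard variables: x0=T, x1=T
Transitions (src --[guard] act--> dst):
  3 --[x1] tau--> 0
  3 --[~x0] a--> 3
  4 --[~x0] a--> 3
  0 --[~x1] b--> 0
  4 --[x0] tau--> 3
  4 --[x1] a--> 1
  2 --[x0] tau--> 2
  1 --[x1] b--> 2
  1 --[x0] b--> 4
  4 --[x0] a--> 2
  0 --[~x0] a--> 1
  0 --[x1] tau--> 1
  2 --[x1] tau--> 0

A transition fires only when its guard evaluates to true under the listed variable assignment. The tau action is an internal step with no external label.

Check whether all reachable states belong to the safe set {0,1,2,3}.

Allowed set {0,1,2,3}
R = {0,1,2,3,4}
  0: safe
  1: safe
  2: safe
  3: safe
  4: outside
witness against invariant: tau·b → 4

Answer: INVARIANT VIOLATED at state 4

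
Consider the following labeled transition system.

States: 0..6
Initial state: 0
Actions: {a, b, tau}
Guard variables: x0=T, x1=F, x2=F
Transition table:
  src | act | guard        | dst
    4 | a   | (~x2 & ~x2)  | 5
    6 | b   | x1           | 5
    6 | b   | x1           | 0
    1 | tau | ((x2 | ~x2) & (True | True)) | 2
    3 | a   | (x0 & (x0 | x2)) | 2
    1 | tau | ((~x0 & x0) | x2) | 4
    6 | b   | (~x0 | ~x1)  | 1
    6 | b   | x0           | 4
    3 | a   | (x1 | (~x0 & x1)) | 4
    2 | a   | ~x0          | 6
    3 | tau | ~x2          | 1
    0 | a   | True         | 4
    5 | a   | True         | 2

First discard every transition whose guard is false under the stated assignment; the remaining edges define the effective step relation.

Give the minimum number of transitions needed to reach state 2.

Answer: 3

Working:
Layered search for 2:
  L0 = {0}
  L1 = {4}
  L2 = {5}
  L3 = {2}
first hit 2 at d=3 via a·a·a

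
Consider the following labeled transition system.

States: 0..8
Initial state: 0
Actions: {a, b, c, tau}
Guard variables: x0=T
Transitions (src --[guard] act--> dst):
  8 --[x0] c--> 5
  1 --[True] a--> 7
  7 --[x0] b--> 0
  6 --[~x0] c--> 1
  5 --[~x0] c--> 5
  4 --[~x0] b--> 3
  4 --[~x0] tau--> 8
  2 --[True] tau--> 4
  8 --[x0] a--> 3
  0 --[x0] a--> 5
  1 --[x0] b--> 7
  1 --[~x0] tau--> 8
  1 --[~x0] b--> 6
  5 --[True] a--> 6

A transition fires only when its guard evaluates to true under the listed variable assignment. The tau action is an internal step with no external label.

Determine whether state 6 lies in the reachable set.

After dropping false guards: 8 live edges.
depth 0: {0}
depth 1: {5}  cumulative {0,5}
depth 2: {6}  cumulative {0,5,6}
Reach set: {0,5,6}
trace reaching 6: a·a

Answer: REACHABLE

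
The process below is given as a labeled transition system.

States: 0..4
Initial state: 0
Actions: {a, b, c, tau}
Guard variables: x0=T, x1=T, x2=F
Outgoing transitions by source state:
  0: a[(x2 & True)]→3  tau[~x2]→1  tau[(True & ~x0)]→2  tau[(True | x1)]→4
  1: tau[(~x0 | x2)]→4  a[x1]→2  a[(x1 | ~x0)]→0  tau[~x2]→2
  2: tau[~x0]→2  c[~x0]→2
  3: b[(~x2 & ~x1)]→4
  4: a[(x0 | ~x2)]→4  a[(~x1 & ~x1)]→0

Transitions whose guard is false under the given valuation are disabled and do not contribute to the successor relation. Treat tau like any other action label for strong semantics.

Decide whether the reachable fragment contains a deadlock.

R = {0,1,2,4}
  0: tau→1  tau→4  [2 out]
  1: a→0  a→2  tau→2  [3 out]
  2: ∅  [STUCK]
  4: a→4  [1 out]
witness 2: tau·a

Answer: DEADLOCK at state 2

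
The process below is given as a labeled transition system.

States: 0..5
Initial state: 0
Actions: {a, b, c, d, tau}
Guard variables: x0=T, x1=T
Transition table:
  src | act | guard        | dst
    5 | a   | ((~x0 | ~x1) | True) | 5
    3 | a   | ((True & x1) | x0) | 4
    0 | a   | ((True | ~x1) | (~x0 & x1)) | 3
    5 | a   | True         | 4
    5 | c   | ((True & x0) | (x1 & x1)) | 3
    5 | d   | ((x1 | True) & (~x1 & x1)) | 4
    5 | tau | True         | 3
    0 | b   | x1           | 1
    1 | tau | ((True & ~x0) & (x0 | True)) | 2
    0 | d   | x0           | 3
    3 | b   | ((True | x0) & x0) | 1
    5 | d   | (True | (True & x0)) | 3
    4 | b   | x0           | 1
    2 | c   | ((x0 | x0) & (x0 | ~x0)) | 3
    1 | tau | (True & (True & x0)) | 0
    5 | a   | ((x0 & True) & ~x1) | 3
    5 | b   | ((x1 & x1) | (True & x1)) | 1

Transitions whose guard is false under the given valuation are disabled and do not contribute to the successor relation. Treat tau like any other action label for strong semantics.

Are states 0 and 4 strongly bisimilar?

Compute ~ classes (split until stable):
  P[0] = {{0,1,2,3,4,5}}
  P[1] = {{0},{1},{2},{3},{4},{5}}
Fixed point at round 2; 6 class(es).
class of 0: {0}; class of 4: {4}

Answer: NOT BISIMILAR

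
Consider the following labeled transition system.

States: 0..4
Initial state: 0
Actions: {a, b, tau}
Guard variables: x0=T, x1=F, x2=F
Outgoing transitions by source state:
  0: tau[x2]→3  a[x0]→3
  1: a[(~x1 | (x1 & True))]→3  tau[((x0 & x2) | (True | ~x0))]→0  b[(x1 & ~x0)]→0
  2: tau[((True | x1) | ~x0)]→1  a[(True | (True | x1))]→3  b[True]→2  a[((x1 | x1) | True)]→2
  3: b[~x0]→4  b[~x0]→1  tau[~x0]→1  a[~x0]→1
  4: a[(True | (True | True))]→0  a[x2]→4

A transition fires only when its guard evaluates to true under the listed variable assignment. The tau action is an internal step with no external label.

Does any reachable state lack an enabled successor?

Answer: DEADLOCK at state 3

Trace:
R = {0,3}
  0: a→3  [1 out]
  3: ∅  [STUCK]
witness 3: a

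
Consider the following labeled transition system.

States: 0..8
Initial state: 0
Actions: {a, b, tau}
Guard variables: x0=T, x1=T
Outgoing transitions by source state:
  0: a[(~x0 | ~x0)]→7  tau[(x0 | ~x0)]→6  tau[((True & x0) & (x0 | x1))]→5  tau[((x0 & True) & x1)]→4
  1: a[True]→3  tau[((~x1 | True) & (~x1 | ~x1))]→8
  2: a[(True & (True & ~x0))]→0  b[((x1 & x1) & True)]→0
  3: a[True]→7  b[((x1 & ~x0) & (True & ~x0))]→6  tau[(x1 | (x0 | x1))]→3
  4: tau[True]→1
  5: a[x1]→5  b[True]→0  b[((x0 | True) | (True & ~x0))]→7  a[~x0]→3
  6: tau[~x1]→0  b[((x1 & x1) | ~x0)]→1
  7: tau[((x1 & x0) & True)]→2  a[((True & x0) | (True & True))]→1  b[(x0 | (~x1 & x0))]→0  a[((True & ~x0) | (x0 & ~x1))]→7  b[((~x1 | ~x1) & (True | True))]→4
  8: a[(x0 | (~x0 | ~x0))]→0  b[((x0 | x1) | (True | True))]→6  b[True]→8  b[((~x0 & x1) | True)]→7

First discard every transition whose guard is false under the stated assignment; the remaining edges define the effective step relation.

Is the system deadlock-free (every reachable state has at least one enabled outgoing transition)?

Answer: DEADLOCK-FREE

Working:
R = {0,1,2,3,4,5,6,7}
  0: tau→4  tau→5  tau→6  [3 out]
  1: a→3  [1 out]
  2: b→0  [1 out]
  3: a→7  tau→3  [2 out]
  4: tau→1  [1 out]
  5: a→5  b→0  b→7  [3 out]
  6: b→1  [1 out]
  7: a→1  b→0  tau→2  [3 out]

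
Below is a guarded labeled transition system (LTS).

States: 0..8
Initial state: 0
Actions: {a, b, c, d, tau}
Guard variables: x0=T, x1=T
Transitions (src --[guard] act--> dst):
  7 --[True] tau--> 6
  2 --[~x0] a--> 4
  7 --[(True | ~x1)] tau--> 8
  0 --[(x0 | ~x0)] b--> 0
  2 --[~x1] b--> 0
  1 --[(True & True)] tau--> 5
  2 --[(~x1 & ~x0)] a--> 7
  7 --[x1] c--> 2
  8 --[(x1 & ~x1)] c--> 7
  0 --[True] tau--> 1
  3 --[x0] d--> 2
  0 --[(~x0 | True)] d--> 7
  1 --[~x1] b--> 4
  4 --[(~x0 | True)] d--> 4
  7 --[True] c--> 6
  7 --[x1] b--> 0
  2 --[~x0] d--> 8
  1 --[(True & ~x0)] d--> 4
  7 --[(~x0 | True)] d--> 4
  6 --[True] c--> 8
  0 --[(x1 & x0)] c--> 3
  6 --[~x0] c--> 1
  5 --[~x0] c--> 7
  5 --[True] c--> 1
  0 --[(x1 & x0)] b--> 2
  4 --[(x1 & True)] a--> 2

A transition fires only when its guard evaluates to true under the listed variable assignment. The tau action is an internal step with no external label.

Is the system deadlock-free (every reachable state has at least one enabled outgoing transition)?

Answer: DEADLOCK at state 2

Working:
R = {0,1,2,3,4,5,6,7,8}
  0: b→0  b→2  c→3  d→7  tau→1  [deg 5]
  1: tau→5  [deg 1]
  2: ∅  [STUCK]
  3: d→2  [deg 1]
  4: a→2  d→4  [deg 2]
  5: c→1  [deg 1]
  6: c→8  [deg 1]
  7: b→0  c→2  c→6  d→4  tau→6  tau→8  [deg 6]
  8: ∅  [STUCK]
witness 2: b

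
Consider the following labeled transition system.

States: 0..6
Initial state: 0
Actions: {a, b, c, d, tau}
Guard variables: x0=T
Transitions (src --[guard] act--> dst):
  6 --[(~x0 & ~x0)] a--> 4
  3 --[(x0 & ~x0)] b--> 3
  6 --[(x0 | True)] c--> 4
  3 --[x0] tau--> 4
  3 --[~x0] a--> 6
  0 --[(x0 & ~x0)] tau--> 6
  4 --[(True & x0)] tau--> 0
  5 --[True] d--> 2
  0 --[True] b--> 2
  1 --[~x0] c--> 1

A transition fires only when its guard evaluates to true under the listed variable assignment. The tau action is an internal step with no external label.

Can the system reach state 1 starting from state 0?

Answer: UNREACHABLE

Analysis:
Guard filter leaves 5 enabled edge(s).
Layer 0: {0}
Layer 1: {2}  total {0,2}
Reachable = {0,2}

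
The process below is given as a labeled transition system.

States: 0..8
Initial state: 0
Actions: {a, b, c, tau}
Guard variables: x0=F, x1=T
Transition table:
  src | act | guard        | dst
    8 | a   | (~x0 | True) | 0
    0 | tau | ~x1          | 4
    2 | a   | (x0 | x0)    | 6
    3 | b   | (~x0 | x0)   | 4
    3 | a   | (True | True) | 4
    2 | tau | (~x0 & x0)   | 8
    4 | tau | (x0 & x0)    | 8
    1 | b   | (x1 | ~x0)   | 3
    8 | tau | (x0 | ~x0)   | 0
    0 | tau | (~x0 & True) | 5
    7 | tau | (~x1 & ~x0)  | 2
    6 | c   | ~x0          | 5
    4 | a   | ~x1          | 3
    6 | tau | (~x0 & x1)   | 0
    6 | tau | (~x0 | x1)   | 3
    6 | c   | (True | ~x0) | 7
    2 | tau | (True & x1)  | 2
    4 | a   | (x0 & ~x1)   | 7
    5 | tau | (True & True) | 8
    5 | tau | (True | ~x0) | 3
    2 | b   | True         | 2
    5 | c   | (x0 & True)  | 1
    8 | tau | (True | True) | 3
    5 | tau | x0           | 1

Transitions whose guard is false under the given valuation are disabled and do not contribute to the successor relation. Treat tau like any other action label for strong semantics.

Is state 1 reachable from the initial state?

Answer: UNREACHABLE

Trace:
After dropping false guards: 15 live edges.
L0 = {0}
L1 = {5}  total {0,5}
L2 = {3,8}  total {0,3,5,8}
L3 = {4}  total {0,3,4,5,8}
Reachable = {0,3,4,5,8}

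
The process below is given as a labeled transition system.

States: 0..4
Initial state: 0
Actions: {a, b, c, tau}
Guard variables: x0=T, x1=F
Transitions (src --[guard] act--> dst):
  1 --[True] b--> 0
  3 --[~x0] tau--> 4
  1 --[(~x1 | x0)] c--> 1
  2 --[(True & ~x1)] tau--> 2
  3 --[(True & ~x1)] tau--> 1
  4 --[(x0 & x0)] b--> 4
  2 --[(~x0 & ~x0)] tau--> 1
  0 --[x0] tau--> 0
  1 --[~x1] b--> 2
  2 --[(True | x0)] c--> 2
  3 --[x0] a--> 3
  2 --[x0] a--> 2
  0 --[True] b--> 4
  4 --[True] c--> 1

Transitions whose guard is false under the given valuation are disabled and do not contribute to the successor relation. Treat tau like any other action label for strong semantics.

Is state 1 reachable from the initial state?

Guard filter leaves 12 enabled edge(s).
Layer 0: {0}
Layer 1: {4}  cumulative {0,4}
Layer 2: {1}  cumulative {0,1,4}
Layer 3: {2}  cumulative {0,1,2,4}
R = {0,1,2,4}
Path to 1: b·c

Answer: REACHABLE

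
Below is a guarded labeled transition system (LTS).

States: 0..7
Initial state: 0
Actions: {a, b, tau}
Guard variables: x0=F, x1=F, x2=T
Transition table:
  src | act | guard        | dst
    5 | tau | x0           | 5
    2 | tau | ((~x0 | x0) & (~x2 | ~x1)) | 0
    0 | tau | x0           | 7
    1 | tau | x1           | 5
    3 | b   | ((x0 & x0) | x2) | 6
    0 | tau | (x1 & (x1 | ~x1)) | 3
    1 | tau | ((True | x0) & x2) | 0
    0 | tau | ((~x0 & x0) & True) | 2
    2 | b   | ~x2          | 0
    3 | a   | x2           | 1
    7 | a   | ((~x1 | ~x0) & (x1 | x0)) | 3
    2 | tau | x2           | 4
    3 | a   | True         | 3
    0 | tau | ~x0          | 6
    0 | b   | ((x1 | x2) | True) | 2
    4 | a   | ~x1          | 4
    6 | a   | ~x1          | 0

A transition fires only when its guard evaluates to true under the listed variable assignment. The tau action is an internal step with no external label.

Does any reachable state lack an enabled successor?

Answer: DEADLOCK-FREE

Analysis:
R = {0,2,4,6}
  0: b→2  tau→6  [deg 2]
  2: tau→0  tau→4  [deg 2]
  4: a→4  [deg 1]
  6: a→0  [deg 1]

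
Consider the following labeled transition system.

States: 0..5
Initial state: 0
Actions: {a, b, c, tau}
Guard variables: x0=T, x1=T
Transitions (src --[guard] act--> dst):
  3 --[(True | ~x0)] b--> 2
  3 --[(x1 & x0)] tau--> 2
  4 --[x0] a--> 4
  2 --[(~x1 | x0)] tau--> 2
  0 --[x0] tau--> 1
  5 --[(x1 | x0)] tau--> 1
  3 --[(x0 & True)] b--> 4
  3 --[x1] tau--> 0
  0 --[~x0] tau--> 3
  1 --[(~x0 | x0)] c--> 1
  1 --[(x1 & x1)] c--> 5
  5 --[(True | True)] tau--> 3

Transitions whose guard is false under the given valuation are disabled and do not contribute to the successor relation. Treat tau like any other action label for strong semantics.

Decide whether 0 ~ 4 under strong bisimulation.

Answer: NOT BISIMILAR

Trace:
Compute ~ classes (split until stable):
  π0 = {{0,1,2,3,4,5}}
  π1 = {{0,2,5},{1},{3},{4}}
  π2 = {{0},{1},{2},{3},{4},{5}}
Fixed point at round 3; 6 class(es).
[0]={0}  [4]={4}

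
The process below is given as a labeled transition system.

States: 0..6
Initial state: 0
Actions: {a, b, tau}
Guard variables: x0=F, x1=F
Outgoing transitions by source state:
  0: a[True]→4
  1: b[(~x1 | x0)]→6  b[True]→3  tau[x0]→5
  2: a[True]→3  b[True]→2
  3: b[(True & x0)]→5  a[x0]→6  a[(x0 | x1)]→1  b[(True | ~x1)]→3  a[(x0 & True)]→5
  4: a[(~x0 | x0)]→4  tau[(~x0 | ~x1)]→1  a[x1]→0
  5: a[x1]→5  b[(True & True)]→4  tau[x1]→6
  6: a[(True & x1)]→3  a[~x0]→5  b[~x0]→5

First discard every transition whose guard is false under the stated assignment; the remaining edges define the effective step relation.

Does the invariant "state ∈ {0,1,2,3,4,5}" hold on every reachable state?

Inv-set: {0,1,2,3,4,5}
Reachable = {0,1,3,4,5,6}
  0: safe
  1: safe
  3: safe
  4: safe
  5: safe
  6: outside
witness against invariant: a·tau·b → 6

Answer: INVARIANT VIOLATED at state 6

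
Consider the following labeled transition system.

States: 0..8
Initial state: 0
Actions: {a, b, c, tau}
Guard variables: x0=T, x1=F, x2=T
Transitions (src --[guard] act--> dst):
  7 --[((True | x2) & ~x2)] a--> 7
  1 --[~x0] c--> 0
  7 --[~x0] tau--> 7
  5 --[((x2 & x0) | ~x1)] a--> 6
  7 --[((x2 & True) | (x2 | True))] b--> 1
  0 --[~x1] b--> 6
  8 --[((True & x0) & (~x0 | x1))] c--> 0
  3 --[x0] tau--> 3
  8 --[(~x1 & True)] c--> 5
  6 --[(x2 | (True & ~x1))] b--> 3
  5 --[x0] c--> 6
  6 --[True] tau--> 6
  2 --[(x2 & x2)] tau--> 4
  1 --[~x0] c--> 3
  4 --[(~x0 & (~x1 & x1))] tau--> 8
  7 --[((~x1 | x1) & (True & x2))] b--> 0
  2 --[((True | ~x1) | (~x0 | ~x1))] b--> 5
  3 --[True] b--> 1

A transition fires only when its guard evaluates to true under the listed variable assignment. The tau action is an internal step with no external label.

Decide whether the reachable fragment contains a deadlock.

Reachable = {0,1,3,6}
  0: b→6  [deg 1]
  1: ∅  [STUCK]
  3: b→1  tau→3  [deg 2]
  6: b→3  tau→6  [deg 2]
trace reaching 1: b·b·b

Answer: DEADLOCK at state 1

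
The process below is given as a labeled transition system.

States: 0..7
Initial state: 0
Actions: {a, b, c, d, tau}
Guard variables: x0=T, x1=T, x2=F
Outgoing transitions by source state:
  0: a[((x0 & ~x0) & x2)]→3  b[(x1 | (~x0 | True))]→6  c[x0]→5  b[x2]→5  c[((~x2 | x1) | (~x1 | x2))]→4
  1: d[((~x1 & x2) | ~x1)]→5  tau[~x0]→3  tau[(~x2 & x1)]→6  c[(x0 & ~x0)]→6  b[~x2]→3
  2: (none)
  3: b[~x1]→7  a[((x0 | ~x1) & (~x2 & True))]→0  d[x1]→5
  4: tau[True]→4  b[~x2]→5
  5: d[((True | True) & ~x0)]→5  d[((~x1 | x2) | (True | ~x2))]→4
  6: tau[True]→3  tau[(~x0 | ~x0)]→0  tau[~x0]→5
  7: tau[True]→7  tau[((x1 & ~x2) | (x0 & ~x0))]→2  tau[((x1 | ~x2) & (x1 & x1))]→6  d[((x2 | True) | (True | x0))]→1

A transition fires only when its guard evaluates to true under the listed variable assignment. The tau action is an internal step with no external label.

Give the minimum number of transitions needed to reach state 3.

Breadth-first toward 3:
  L0 = {0}
  L1 = {4,5,6}
  L2 = {3}
depth(3)=2, e.g. b·tau

Answer: 2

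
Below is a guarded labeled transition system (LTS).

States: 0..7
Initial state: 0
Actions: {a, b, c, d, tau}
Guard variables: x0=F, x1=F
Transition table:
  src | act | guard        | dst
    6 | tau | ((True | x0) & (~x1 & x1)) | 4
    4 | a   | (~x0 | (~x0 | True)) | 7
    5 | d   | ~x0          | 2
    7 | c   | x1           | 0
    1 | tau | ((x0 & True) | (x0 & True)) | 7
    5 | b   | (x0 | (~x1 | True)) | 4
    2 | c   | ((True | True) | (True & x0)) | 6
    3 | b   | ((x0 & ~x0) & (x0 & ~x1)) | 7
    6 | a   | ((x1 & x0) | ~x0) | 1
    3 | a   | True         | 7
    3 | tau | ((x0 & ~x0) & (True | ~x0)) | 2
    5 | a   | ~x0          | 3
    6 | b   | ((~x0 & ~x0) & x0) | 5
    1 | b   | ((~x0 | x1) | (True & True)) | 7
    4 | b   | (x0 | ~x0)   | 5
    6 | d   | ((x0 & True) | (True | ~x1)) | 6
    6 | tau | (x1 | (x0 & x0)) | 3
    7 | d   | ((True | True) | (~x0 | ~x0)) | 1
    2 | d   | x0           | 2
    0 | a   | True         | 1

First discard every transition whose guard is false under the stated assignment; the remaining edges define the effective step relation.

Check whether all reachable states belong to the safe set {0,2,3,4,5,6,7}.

Safe = {0,2,3,4,5,6,7}
Reachable = {0,1,7}
  0: ✓
  1: outside
  7: ✓
witness against invariant: a → 1

Answer: INVARIANT VIOLATED at state 1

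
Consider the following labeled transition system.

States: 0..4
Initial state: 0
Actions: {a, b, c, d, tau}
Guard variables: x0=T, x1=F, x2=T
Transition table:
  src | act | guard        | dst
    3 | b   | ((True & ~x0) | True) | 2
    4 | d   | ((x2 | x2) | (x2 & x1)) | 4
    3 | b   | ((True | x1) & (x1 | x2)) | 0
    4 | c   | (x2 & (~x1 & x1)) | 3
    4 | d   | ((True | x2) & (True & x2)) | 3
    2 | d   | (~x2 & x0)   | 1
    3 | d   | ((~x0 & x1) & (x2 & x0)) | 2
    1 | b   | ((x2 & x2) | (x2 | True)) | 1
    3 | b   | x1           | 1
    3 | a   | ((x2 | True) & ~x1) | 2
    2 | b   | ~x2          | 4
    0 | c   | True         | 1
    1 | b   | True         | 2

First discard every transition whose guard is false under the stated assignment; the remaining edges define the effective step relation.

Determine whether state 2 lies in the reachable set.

After dropping false guards: 8 live edges.
depth 0: {0}
depth 1: {1}  now seen {0,1}
depth 2: {2}  now seen {0,1,2}
Reach set: {0,1,2}
Path to 2: c·b

Answer: REACHABLE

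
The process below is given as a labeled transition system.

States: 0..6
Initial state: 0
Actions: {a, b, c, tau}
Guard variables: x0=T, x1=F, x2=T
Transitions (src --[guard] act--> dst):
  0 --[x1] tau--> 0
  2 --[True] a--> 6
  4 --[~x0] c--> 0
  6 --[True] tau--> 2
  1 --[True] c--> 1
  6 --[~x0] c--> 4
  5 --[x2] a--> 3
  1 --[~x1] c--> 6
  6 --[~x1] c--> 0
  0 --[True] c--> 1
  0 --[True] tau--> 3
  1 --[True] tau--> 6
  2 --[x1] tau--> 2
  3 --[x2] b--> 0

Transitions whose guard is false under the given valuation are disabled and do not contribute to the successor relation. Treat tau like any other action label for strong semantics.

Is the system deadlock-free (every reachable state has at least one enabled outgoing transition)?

Answer: DEADLOCK-FREE

Trace:
R = {0,1,2,3,6}
  0: c→1  tau→3  [2 exit(s)]
  1: c→1  c→6  tau→6  [3 exit(s)]
  2: a→6  [1 exit(s)]
  3: b→0  [1 exit(s)]
  6: c→0  tau→2  [2 exit(s)]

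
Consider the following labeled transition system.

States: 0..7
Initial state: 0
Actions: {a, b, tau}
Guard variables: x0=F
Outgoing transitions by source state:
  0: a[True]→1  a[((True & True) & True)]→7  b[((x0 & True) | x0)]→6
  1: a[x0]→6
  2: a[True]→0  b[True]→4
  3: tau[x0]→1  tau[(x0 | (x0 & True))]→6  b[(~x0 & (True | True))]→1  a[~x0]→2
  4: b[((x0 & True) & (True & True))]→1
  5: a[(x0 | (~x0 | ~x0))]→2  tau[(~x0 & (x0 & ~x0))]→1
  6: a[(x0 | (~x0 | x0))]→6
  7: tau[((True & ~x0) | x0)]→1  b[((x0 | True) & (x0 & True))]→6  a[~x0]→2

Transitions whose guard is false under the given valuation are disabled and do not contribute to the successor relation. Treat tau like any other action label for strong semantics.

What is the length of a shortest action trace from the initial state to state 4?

BFS to 4:
  depth 0: {0}
  depth 1: {1,7}
  depth 2: {2}
  depth 3: {4}
4 enters at depth 3; path a·a·b

Answer: 3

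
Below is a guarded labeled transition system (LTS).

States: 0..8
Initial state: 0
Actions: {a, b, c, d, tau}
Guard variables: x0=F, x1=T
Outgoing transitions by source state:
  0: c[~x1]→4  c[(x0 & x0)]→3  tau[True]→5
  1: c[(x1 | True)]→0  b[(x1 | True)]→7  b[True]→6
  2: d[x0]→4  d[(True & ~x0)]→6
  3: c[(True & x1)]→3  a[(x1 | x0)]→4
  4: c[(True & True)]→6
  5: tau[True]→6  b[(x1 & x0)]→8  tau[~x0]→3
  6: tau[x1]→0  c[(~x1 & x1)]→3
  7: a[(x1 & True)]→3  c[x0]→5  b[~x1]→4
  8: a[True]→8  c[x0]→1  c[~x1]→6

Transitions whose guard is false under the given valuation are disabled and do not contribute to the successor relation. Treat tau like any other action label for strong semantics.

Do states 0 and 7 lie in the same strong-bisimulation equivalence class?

Answer: NOT BISIMILAR

Analysis:
Bisimulation quotient by refinement:
  π0 = {{0,1,2,3,4,5,6,7,8}}
  π1 = {{0,5,6},{1},{2},{3},{4},{7,8}}
  π2 = {{0,6},{1},{2},{3},{4},{5},{7},{8}}
  π3 = {{0},{1},{2},{3},{4},{5},{6},{7},{8}}
Fixed point at round 4; 9 class(es).
[0]={0}  [7]={7}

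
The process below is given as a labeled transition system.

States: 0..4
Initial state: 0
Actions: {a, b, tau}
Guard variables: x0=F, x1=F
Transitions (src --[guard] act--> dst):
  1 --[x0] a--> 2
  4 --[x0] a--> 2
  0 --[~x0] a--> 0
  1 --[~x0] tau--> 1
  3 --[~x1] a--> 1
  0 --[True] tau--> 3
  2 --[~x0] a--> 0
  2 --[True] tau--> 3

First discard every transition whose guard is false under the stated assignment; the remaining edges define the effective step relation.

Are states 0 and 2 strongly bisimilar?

Answer: BISIMILAR

Analysis:
Compute ~ classes (split until stable):
  P[0] = {{0,1,2,3,4}}
  P[1] = {{0,2},{1},{3},{4}}
Fixed point at round 2; 4 class(es).
class of 0: {0,2}; class of 2: {0,2}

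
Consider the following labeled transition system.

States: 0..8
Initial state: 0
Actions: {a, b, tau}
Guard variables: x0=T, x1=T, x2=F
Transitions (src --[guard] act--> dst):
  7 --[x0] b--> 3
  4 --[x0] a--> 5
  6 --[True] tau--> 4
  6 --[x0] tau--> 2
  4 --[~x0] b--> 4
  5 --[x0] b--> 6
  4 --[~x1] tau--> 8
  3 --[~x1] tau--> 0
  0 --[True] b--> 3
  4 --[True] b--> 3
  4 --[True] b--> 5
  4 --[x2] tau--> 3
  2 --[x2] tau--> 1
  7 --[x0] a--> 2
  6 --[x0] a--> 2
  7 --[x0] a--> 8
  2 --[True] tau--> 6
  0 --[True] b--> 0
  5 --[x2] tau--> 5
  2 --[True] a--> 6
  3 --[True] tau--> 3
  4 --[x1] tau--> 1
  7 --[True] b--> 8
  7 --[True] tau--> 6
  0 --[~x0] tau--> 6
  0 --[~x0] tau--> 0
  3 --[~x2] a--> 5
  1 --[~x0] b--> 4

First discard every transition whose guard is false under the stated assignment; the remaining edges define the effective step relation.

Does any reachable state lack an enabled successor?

Reachable = {0,1,2,3,4,5,6}
  0: b→0  b→3  [deg 2]
  1: ∅  [deadlock]
  2: a→6  tau→6  [deg 2]
  3: a→5  tau→3  [deg 2]
  4: a→5  b→3  b→5  tau→1  [deg 4]
  5: b→6  [deg 1]
  6: a→2  tau→2  tau→4  [deg 3]
witness 1: b·a·b·tau·tau

Answer: DEADLOCK at state 1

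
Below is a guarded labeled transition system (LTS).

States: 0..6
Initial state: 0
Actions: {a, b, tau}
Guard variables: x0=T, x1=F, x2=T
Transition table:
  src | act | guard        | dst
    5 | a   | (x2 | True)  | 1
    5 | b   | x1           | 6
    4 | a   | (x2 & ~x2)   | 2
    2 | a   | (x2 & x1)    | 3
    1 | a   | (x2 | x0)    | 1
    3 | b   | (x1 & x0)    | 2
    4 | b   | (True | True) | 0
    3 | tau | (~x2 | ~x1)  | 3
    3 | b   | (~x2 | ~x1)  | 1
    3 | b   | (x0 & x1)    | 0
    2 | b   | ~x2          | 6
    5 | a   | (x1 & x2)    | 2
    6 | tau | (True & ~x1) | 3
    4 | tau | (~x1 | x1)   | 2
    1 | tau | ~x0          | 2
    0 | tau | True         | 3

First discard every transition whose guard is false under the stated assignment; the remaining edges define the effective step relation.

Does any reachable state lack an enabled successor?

R = {0,1,3}
  0: tau→3  [1 out]
  1: a→1  [1 out]
  3: b→1  tau→3  [2 out]

Answer: DEADLOCK-FREE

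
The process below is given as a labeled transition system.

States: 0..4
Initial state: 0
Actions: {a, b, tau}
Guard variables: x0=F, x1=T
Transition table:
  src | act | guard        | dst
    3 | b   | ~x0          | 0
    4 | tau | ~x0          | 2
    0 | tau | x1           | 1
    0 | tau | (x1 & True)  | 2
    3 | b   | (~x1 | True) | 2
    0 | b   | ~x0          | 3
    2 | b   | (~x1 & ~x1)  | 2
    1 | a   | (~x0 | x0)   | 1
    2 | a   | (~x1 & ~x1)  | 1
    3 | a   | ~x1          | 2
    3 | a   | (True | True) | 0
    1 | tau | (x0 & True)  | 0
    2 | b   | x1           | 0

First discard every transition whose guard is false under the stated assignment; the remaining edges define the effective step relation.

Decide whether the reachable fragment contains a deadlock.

Answer: DEADLOCK-FREE

Working:
Reachable = {0,1,2,3}
  0: b→3  tau→1  tau→2  [deg 3]
  1: a→1  [deg 1]
  2: b→0  [deg 1]
  3: a→0  b→0  b→2  [deg 3]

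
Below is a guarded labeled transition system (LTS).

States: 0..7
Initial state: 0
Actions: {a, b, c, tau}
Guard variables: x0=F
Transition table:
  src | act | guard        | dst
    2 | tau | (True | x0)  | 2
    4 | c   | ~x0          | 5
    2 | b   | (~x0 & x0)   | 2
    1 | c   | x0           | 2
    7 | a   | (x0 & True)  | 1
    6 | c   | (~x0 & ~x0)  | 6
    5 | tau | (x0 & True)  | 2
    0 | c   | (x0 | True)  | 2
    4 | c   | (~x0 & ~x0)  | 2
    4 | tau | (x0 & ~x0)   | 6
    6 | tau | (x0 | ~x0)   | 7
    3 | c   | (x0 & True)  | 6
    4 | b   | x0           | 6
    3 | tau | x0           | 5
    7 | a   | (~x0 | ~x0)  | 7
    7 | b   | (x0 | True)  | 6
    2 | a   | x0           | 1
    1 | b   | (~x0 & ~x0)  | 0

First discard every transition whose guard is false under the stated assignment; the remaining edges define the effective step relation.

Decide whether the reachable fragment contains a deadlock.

Reachable = {0,2}
  0: c→2  [1 out]
  2: tau→2  [1 out]

Answer: DEADLOCK-FREE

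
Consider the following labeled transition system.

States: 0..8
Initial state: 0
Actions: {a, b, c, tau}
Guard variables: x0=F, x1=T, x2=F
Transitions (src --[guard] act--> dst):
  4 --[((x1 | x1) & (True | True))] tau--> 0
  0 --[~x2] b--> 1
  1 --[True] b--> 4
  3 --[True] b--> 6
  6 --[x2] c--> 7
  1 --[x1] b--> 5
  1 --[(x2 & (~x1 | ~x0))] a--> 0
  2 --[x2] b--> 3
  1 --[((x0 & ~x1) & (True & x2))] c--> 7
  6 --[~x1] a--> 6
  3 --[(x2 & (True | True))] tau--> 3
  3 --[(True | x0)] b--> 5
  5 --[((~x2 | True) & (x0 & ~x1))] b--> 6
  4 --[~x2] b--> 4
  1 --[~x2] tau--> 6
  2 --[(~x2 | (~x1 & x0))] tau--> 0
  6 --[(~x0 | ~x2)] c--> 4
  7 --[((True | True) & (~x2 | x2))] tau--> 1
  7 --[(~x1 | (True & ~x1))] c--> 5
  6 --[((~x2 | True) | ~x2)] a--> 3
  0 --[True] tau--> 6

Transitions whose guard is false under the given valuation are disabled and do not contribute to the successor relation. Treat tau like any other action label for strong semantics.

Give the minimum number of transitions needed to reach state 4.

Answer: 2

Trace:
BFS to 4:
  depth 0: {0}
  depth 1: {1,6}
  depth 2: {3,4,5}
4 enters at depth 2; path b·b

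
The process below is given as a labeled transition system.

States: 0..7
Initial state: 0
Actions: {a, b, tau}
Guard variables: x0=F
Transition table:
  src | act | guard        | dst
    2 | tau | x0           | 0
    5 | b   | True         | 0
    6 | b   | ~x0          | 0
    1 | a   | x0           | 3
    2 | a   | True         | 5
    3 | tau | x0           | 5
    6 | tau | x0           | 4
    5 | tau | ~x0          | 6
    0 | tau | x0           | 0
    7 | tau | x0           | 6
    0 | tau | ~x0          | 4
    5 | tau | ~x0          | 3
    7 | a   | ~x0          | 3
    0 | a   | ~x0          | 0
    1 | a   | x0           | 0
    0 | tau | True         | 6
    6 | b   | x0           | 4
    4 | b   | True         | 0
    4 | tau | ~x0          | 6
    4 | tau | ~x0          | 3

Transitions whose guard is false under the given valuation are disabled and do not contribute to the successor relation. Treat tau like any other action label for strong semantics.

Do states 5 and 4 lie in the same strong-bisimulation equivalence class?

Compute ~ classes (split until stable):
  P[0] = {{0,1,2,3,4,5,6,7}}
  P[1] = {{0},{1,3},{2,7},{4,5},{6}}
  P[2] = {{0},{1,3},{2},{4,5},{6},{7}}
stable after 3 split(s): 6 block(s)
[5]={4,5}  [4]={4,5}

Answer: BISIMILAR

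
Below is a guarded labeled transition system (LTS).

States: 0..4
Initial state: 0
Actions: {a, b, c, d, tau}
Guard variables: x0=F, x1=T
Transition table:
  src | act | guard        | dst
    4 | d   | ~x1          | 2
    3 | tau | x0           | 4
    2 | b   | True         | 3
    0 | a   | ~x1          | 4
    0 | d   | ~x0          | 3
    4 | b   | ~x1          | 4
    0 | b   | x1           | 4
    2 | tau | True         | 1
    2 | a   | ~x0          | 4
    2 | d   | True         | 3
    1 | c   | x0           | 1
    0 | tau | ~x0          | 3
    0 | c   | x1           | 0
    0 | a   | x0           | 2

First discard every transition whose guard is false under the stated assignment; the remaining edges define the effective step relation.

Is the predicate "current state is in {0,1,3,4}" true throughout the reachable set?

Answer: INVARIANT HOLDS

Trace:
Safe = {0,1,3,4}
R = {0,3,4}
  0: ok
  3: ok
  4: ok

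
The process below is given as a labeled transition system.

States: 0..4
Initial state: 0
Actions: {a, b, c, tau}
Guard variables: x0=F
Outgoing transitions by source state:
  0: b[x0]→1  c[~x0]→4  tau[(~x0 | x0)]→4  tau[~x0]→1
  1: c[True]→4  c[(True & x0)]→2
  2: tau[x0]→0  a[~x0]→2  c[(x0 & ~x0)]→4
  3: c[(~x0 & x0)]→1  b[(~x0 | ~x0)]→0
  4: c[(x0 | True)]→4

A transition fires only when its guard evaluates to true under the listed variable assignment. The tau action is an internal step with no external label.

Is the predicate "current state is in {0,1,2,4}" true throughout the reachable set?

Inv-set: {0,1,2,4}
Reachable = {0,1,4}
  0: safe
  1: safe
  4: safe

Answer: INVARIANT HOLDS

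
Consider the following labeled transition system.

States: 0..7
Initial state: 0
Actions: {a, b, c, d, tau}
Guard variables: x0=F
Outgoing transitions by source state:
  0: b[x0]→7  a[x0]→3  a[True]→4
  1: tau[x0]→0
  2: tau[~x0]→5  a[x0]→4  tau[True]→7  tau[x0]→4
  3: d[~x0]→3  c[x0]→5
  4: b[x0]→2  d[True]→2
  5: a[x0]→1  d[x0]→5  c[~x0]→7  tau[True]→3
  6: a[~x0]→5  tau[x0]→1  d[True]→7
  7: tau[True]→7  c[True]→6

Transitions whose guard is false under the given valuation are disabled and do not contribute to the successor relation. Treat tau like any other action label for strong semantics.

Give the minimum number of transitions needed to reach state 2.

Answer: 2

Analysis:
Breadth-first toward 2:
  Layer 0: {0}
  Layer 1: {4}
  Layer 2: {2}
first hit 2 at d=2 via a·d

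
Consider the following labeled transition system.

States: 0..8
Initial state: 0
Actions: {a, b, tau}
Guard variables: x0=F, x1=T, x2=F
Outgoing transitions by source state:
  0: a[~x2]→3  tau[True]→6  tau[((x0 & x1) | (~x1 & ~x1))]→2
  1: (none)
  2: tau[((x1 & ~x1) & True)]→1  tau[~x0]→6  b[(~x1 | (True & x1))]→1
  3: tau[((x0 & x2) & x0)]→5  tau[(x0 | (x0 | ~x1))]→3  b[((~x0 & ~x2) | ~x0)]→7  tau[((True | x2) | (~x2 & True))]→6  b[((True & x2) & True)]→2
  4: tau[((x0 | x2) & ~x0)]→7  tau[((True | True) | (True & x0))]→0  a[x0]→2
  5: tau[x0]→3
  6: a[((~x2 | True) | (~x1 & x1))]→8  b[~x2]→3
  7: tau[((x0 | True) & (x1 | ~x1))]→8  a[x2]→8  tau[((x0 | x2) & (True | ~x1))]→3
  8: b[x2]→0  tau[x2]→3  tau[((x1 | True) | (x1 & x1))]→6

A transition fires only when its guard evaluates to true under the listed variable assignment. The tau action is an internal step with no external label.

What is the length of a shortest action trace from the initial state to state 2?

Answer: UNREACHABLE

Analysis:
Breadth-first toward 2:
  Layer 0: {0}
  Layer 1: {3,6}
  Layer 2: {7,8}
2 never appears.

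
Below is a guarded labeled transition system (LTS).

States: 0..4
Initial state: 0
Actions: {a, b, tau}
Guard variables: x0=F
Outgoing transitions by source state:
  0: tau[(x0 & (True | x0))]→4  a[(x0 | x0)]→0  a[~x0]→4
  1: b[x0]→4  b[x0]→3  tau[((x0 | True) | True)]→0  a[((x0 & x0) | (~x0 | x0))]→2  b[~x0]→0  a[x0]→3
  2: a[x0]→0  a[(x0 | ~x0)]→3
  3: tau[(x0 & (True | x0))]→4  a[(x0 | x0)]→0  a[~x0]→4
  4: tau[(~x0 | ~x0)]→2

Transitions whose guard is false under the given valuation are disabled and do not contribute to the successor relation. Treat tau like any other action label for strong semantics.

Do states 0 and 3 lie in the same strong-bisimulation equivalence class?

Refine partition for ~:
  round 0: {{0,1,2,3,4}}
  round 1: {{0,2,3},{1},{4}}
  round 2: {{0,3},{1},{2},{4}}
stable after 3 split(s): 4 block(s)
class of 0: {0,3}; class of 3: {0,3}

Answer: BISIMILAR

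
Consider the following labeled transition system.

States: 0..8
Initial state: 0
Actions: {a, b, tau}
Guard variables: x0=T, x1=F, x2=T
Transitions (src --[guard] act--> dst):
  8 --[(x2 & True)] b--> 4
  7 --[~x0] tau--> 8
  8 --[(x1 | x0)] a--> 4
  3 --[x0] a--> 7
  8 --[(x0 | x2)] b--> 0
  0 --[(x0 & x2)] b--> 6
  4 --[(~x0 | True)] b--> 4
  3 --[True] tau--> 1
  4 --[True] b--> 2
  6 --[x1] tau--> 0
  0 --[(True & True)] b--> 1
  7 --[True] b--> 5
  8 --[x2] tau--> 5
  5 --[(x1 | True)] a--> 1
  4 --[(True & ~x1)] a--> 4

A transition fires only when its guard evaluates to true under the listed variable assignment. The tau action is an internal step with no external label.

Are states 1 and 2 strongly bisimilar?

Compute ~ classes (split until stable):
  P[0] = {{0,1,2,3,4,5,6,7,8}}
  P[1] = {{0,7},{1,2,6},{3},{4},{5},{8}}
  P[2] = {{0},{1,2,6},{3},{4},{5},{7},{8}}
stable after 3 split(s): 7 block(s)
class of 1: {1,2,6}; class of 2: {1,2,6}

Answer: BISIMILAR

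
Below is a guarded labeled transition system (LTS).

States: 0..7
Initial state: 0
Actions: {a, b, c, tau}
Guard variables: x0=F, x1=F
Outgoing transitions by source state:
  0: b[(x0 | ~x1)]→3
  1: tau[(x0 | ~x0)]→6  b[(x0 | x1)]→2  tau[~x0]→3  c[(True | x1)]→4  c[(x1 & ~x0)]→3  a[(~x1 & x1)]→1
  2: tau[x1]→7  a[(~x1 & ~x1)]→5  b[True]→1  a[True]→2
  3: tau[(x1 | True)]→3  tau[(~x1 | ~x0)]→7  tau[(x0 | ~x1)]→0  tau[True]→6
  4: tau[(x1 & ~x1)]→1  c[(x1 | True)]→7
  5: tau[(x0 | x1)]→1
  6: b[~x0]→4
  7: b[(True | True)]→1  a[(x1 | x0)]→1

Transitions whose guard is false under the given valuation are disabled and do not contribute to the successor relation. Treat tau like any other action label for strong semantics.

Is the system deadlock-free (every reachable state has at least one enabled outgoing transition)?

Answer: DEADLOCK-FREE

Analysis:
Reach set: {0,1,3,4,6,7}
  0: b→3  [deg 1]
  1: c→4  tau→3  tau→6  [deg 3]
  3: tau→0  tau→3  tau→6  tau→7  [deg 4]
  4: c→7  [deg 1]
  6: b→4  [deg 1]
  7: b→1  [deg 1]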